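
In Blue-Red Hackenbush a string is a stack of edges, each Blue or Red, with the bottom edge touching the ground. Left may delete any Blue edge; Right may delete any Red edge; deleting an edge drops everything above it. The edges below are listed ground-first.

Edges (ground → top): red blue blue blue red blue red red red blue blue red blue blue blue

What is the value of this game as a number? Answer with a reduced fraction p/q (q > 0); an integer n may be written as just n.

Build val(s[:k]) for k = 1..15, string s = red blue blue blue red blue red red red blue blue red blue blue blue.
step 1: add red to get r; options L={  } R={ 0 } ⇒ -1
step 2: add blue to get rb; options L={ -1 } R={ 0 } ⇒ -1/2
step 3: add blue to get rbb; options L={ -1, -1/2 } R={ 0 } ⇒ -1/4
step 4: add blue to get rbbb; options L={ -1, -1/2, -1/4 } R={ 0 } ⇒ -1/8
step 5: add red to get rbbbr; options L={ -1, -1/2, -1/4 } R={ -1/8, 0 } ⇒ -3/16
step 6: add blue to get rbbbrb; options L={ -1, -1/2, -1/4, -3/16 } R={ -1/8, 0 } ⇒ -5/32
step 7: add red to get rbbbrbr; options L={ -1, -1/2, -1/4, -3/16 } R={ -5/32, -1/8, 0 } ⇒ -11/64
step 8: add red to get rbbbrbrr; options L={ -1, -1/2, -1/4, -3/16 } R={ -11/64, -5/32, -1/8, 0 } ⇒ -23/128
step 9: add red to get rbbbrbrrr; options L={ -1, -1/2, -1/4, -3/16 } R={ -23/128, -11/64, -5/32, -1/8, 0 } ⇒ -47/256
step 10: add blue to get rbbbrbrrrb; options L={ -1, -1/2, -1/4, -3/16, -47/256 } R={ -23/128, -11/64, -5/32, -1/8, 0 } ⇒ -93/512
step 11: add blue to get rbbbrbrrrbb; options L={ -1, -1/2, -1/4, -3/16, -47/256, -93/512 } R={ -23/128, -11/64, -5/32, -1/8, 0 } ⇒ -185/1024
step 12: add red to get rbbbrbrrrbbr; options L={ -1, -1/2, -1/4, -3/16, -47/256, -93/512 } R={ -185/1024, -23/128, -11/64, -5/32, -1/8, 0 } ⇒ -371/2048
step 13: add blue to get rbbbrbrrrbbrb; options L={ -1, -1/2, -1/4, -3/16, -47/256, -93/512, -371/2048 } R={ -185/1024, -23/128, -11/64, -5/32, -1/8, 0 } ⇒ -741/4096
step 14: add blue to get rbbbrbrrrbbrbb; options L={ -1, -1/2, -1/4, -3/16, -47/256, -93/512, -371/2048, -741/4096 } R={ -185/1024, -23/128, -11/64, -5/32, -1/8, 0 } ⇒ -1481/8192
step 15: add blue to get rbbbrbrrrbbrbbb; options L={ -1, -1/2, -1/4, -3/16, -47/256, -93/512, -371/2048, -741/4096, -1481/8192 } R={ -185/1024, -23/128, -11/64, -5/32, -1/8, 0 } ⇒ -2961/16384

-2961/16384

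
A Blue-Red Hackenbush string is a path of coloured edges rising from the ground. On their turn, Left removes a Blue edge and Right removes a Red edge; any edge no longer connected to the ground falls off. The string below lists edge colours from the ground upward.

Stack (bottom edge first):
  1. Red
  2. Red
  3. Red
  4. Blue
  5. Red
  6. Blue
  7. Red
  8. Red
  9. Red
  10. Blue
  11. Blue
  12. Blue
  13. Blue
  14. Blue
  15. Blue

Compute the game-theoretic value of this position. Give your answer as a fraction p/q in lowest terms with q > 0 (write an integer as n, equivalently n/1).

Build value(s[:k]) for k = 1..15, string s = Red Red Red Blue Red Blue Red Red Red Blue Blue Blue Blue Blue Blue.
1 of 15 · R · max L −∞ · min R 0 => -1
2 of 15 · RR · max L −∞ · min R -1 => -2
3 of 15 · RRR · max L −∞ · min R -2 => -3
4 of 15 · RRRB · max L -3 · min R -2 => -5/2
5 of 15 · RRRBR · max L -3 · min R -5/2 => -11/4
6 of 15 · RRRBRB · max L -11/4 · min R -5/2 => -21/8
7 of 15 · RRRBRBR · max L -11/4 · min R -21/8 => -43/16
8 of 15 · RRRBRBRR · max L -11/4 · min R -43/16 => -87/32
9 of 15 · RRRBRBRRR · max L -11/4 · min R -87/32 => -175/64
10 of 15 · RRRBRBRRRB · max L -175/64 · min R -87/32 => -349/128
11 of 15 · RRRBRBRRRBB · max L -349/128 · min R -87/32 => -697/256
12 of 15 · RRRBRBRRRBBB · max L -697/256 · min R -87/32 => -1393/512
13 of 15 · RRRBRBRRRBBBB · max L -1393/512 · min R -87/32 => -2785/1024
14 of 15 · RRRBRBRRRBBBBB · max L -2785/1024 · min R -87/32 => -5569/2048
15 of 15 · RRRBRBRRRBBBBBB · max L -5569/2048 · min R -87/32 => -11137/4096

-11137/4096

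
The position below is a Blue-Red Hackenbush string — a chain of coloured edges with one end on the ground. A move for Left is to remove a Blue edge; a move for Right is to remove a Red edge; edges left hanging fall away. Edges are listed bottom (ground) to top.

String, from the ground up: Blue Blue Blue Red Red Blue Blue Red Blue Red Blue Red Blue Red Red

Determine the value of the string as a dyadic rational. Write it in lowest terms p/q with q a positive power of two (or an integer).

9897/4096

Prefix values for Blue Blue Blue Red Red Blue Blue Red Blue Red Blue Red Blue Red Red via {L|R} + simplicity:
B: Left { 0 }, Right { · } ⇒ simplest 1
BB: Left { 0,1 }, Right { · } ⇒ simplest 2
BBB: Left { 0,1,2 }, Right { · } ⇒ simplest 3
BBBR: Left { 0,1,2 }, Right { 3 } ⇒ simplest 5/2
BBBRR: Left { 0,1,2 }, Right { 5/2,3 } ⇒ simplest 9/4
BBBRRB: Left { 0,1,2,9/4 }, Right { 5/2,3 } ⇒ simplest 19/8
BBBRRBB: Left { 0,1,2,9/4,19/8 }, Right { 5/2,3 } ⇒ simplest 39/16
BBBRRBBR: Left { 0,1,2,9/4,19/8 }, Right { 39/16,5/2,3 } ⇒ simplest 77/32
BBBRRBBRB: Left { 0,1,2,9/4,19/8,77/32 }, Right { 39/16,5/2,3 } ⇒ simplest 155/64
BBBRRBBRBR: Left { 0,1,2,9/4,19/8,77/32 }, Right { 155/64,39/16,5/2,3 } ⇒ simplest 309/128
BBBRRBBRBRB: Left { 0,1,2,9/4,19/8,77/32,309/128 }, Right { 155/64,39/16,5/2,3 } ⇒ simplest 619/256
BBBRRBBRBRBR: Left { 0,1,2,9/4,19/8,77/32,309/128 }, Right { 619/256,155/64,39/16,5/2,3 } ⇒ simplest 1237/512
BBBRRBBRBRBRB: Left { 0,1,2,9/4,19/8,77/32,309/128,1237/512 }, Right { 619/256,155/64,39/16,5/2,3 } ⇒ simplest 2475/1024
BBBRRBBRBRBRBR: Left { 0,1,2,9/4,19/8,77/32,309/128,1237/512 }, Right { 2475/1024,619/256,155/64,39/16,5/2,3 } ⇒ simplest 4949/2048
BBBRRBBRBRBRBRR: Left { 0,1,2,9/4,19/8,77/32,309/128,1237/512 }, Right { 4949/2048,2475/1024,619/256,155/64,39/16,5/2,3 } ⇒ simplest 9897/4096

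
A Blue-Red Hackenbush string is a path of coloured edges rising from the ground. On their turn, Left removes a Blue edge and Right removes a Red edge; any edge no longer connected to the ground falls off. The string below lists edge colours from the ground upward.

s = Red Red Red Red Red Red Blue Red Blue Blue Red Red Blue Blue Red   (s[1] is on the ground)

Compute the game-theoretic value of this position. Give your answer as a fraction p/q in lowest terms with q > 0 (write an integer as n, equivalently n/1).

-2867/512

Prefix values for Red Red Red Red Red Red Blue Red Blue Blue Red Red Blue Blue Red via {L|R} + simplicity:
edge 1 of 15 (Red): {  | 0 } → -1
edge 2 of 15 (Red): {  | -1 0 } → -2
edge 3 of 15 (Red): {  | -2 -1 0 } → -3
edge 4 of 15 (Red): {  | -3 -2 -1 0 } → -4
edge 5 of 15 (Red): {  | -4 -3 -2 -1 0 } → -5
edge 6 of 15 (Red): {  | -5 -4 -3 -2 -1 0 } → -6
edge 7 of 15 (Blue): { -6 | -5 -4 -3 -2 -1 0 } → -11/2
edge 8 of 15 (Red): { -6 | -11/2 -5 -4 -3 -2 -1 0 } → -23/4
edge 9 of 15 (Blue): { -6 -23/4 | -11/2 -5 -4 -3 -2 -1 0 } → -45/8
edge 10 of 15 (Blue): { -6 -23/4 -45/8 | -11/2 -5 -4 -3 -2 -1 0 } → -89/16
edge 11 of 15 (Red): { -6 -23/4 -45/8 | -89/16 -11/2 -5 -4 -3 -2 -1 0 } → -179/32
edge 12 of 15 (Red): { -6 -23/4 -45/8 | -179/32 -89/16 -11/2 -5 -4 -3 -2 -1 0 } → -359/64
edge 13 of 15 (Blue): { -6 -23/4 -45/8 -359/64 | -179/32 -89/16 -11/2 -5 -4 -3 -2 -1 0 } → -717/128
edge 14 of 15 (Blue): { -6 -23/4 -45/8 -359/64 -717/128 | -179/32 -89/16 -11/2 -5 -4 -3 -2 -1 0 } → -1433/256
edge 15 of 15 (Red): { -6 -23/4 -45/8 -359/64 -717/128 | -1433/256 -179/32 -89/16 -11/2 -5 -4 -3 -2 -1 0 } → -2867/512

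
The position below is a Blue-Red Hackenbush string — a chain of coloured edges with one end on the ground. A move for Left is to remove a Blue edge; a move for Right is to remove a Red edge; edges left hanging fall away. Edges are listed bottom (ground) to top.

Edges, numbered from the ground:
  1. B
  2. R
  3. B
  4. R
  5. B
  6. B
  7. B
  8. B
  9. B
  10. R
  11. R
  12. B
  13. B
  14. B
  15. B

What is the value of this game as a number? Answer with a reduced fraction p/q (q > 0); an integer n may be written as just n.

edge 1 of 15 (B): { 0 | ∅ } => 1
edge 2 of 15 (R): { 0 | 1 } => 1/2
edge 3 of 15 (B): { 0, 1/2 | 1 } => 3/4
edge 4 of 15 (R): { 0, 1/2 | 3/4, 1 } => 5/8
edge 5 of 15 (B): { 0, 1/2, 5/8 | 3/4, 1 } => 11/16
edge 6 of 15 (B): { 0, 1/2, 5/8, 11/16 | 3/4, 1 } => 23/32
edge 7 of 15 (B): { 0, 1/2, 5/8, 11/16, 23/32 | 3/4, 1 } => 47/64
edge 8 of 15 (B): { 0, 1/2, 5/8, 11/16, 23/32, 47/64 | 3/4, 1 } => 95/128
edge 9 of 15 (B): { 0, 1/2, 5/8, 11/16, 23/32, 47/64, 95/128 | 3/4, 1 } => 191/256
edge 10 of 15 (R): { 0, 1/2, 5/8, 11/16, 23/32, 47/64, 95/128 | 191/256, 3/4, 1 } => 381/512
edge 11 of 15 (R): { 0, 1/2, 5/8, 11/16, 23/32, 47/64, 95/128 | 381/512, 191/256, 3/4, 1 } => 761/1024
edge 12 of 15 (B): { 0, 1/2, 5/8, 11/16, 23/32, 47/64, 95/128, 761/1024 | 381/512, 191/256, 3/4, 1 } => 1523/2048
edge 13 of 15 (B): { 0, 1/2, 5/8, 11/16, 23/32, 47/64, 95/128, 761/1024, 1523/2048 | 381/512, 191/256, 3/4, 1 } => 3047/4096
edge 14 of 15 (B): { 0, 1/2, 5/8, 11/16, 23/32, 47/64, 95/128, 761/1024, 1523/2048, 3047/4096 | 381/512, 191/256, 3/4, 1 } => 6095/8192
edge 15 of 15 (B): { 0, 1/2, 5/8, 11/16, 23/32, 47/64, 95/128, 761/1024, 1523/2048, 3047/4096, 6095/8192 | 381/512, 191/256, 3/4, 1 } => 12191/16384

12191/16384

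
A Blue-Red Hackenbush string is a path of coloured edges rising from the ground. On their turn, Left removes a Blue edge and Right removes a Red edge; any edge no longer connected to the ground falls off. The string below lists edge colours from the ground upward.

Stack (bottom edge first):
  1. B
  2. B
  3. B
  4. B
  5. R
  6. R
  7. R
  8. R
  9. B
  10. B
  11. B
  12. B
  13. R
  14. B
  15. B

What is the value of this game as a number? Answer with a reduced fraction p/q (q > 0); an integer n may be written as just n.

6391/2048

Build value(s[:k]) for k = 1..15, string s = B B B B R R R R B B B B R B B.
step 1: add B to get B; options L={ 0 } R={ ∅ } = 1
step 2: add B to get BB; options L={ 0; 1 } R={ ∅ } = 2
step 3: add B to get BBB; options L={ 0; 1; 2 } R={ ∅ } = 3
step 4: add B to get BBBB; options L={ 0; 1; 2; 3 } R={ ∅ } = 4
step 5: add R to get BBBBR; options L={ 0; 1; 2; 3 } R={ 4 } = 7/2
step 6: add R to get BBBBRR; options L={ 0; 1; 2; 3 } R={ 7/2; 4 } = 13/4
step 7: add R to get BBBBRRR; options L={ 0; 1; 2; 3 } R={ 13/4; 7/2; 4 } = 25/8
step 8: add R to get BBBBRRRR; options L={ 0; 1; 2; 3 } R={ 25/8; 13/4; 7/2; 4 } = 49/16
step 9: add B to get BBBBRRRRB; options L={ 0; 1; 2; 3; 49/16 } R={ 25/8; 13/4; 7/2; 4 } = 99/32
step 10: add B to get BBBBRRRRBB; options L={ 0; 1; 2; 3; 49/16; 99/32 } R={ 25/8; 13/4; 7/2; 4 } = 199/64
step 11: add B to get BBBBRRRRBBB; options L={ 0; 1; 2; 3; 49/16; 99/32; 199/64 } R={ 25/8; 13/4; 7/2; 4 } = 399/128
step 12: add B to get BBBBRRRRBBBB; options L={ 0; 1; 2; 3; 49/16; 99/32; 199/64; 399/128 } R={ 25/8; 13/4; 7/2; 4 } = 799/256
step 13: add R to get BBBBRRRRBBBBR; options L={ 0; 1; 2; 3; 49/16; 99/32; 199/64; 399/128 } R={ 799/256; 25/8; 13/4; 7/2; 4 } = 1597/512
step 14: add B to get BBBBRRRRBBBBRB; options L={ 0; 1; 2; 3; 49/16; 99/32; 199/64; 399/128; 1597/512 } R={ 799/256; 25/8; 13/4; 7/2; 4 } = 3195/1024
step 15: add B to get BBBBRRRRBBBBRBB; options L={ 0; 1; 2; 3; 49/16; 99/32; 199/64; 399/128; 1597/512; 3195/1024 } R={ 799/256; 25/8; 13/4; 7/2; 4 } = 6391/2048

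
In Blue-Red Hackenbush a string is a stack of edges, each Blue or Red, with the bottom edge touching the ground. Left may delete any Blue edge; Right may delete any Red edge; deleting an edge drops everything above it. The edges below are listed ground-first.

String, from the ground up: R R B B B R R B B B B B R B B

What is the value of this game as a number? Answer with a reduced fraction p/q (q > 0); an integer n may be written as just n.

G_1 [R]  L=[·]  R=[0]  => -1
G_2 [RR]  L=[·]  R=[-1; 0]  => -2
G_3 [RRB]  L=[-2]  R=[-1; 0]  => -3/2
G_4 [RRBB]  L=[-2; -3/2]  R=[-1; 0]  => -5/4
G_5 [RRBBB]  L=[-2; -3/2; -5/4]  R=[-1; 0]  => -9/8
G_6 [RRBBBR]  L=[-2; -3/2; -5/4]  R=[-9/8; -1; 0]  => -19/16
G_7 [RRBBBRR]  L=[-2; -3/2; -5/4]  R=[-19/16; -9/8; -1; 0]  => -39/32
G_8 [RRBBBRRB]  L=[-2; -3/2; -5/4; -39/32]  R=[-19/16; -9/8; -1; 0]  => -77/64
G_9 [RRBBBRRBB]  L=[-2; -3/2; -5/4; -39/32; -77/64]  R=[-19/16; -9/8; -1; 0]  => -153/128
G_10 [RRBBBRRBBB]  L=[-2; -3/2; -5/4; -39/32; -77/64; -153/128]  R=[-19/16; -9/8; -1; 0]  => -305/256
G_11 [RRBBBRRBBBB]  L=[-2; -3/2; -5/4; -39/32; -77/64; -153/128; -305/256]  R=[-19/16; -9/8; -1; 0]  => -609/512
G_12 [RRBBBRRBBBBB]  L=[-2; -3/2; -5/4; -39/32; -77/64; -153/128; -305/256; -609/512]  R=[-19/16; -9/8; -1; 0]  => -1217/1024
G_13 [RRBBBRRBBBBBR]  L=[-2; -3/2; -5/4; -39/32; -77/64; -153/128; -305/256; -609/512]  R=[-1217/1024; -19/16; -9/8; -1; 0]  => -2435/2048
G_14 [RRBBBRRBBBBBRB]  L=[-2; -3/2; -5/4; -39/32; -77/64; -153/128; -305/256; -609/512; -2435/2048]  R=[-1217/1024; -19/16; -9/8; -1; 0]  => -4869/4096
G_15 [RRBBBRRBBBBBRBB]  L=[-2; -3/2; -5/4; -39/32; -77/64; -153/128; -305/256; -609/512; -2435/2048; -4869/4096]  R=[-1217/1024; -19/16; -9/8; -1; 0]  => -9737/8192

-9737/8192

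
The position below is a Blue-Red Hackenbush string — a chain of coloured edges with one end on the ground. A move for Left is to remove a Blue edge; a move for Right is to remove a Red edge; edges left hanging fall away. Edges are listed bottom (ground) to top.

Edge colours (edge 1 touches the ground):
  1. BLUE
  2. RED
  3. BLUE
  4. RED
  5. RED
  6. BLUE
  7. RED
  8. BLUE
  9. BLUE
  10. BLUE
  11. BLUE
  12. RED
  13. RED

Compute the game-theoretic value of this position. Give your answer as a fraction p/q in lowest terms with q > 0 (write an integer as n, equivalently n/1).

Prefix values for BLUE RED BLUE RED RED BLUE RED BLUE BLUE BLUE BLUE RED RED via {L|R} + simplicity:
B: Left { 0 }, Right { none } → simplest 1
BR: Left { 0 }, Right { 1 } → simplest 1/2
BRB: Left { 0; 1/2 }, Right { 1 } → simplest 3/4
BRBR: Left { 0; 1/2 }, Right { 3/4; 1 } → simplest 5/8
BRBRR: Left { 0; 1/2 }, Right { 5/8; 3/4; 1 } → simplest 9/16
BRBRRB: Left { 0; 1/2; 9/16 }, Right { 5/8; 3/4; 1 } → simplest 19/32
BRBRRBR: Left { 0; 1/2; 9/16 }, Right { 19/32; 5/8; 3/4; 1 } → simplest 37/64
BRBRRBRB: Left { 0; 1/2; 9/16; 37/64 }, Right { 19/32; 5/8; 3/4; 1 } → simplest 75/128
BRBRRBRBB: Left { 0; 1/2; 9/16; 37/64; 75/128 }, Right { 19/32; 5/8; 3/4; 1 } → simplest 151/256
BRBRRBRBBB: Left { 0; 1/2; 9/16; 37/64; 75/128; 151/256 }, Right { 19/32; 5/8; 3/4; 1 } → simplest 303/512
BRBRRBRBBBB: Left { 0; 1/2; 9/16; 37/64; 75/128; 151/256; 303/512 }, Right { 19/32; 5/8; 3/4; 1 } → simplest 607/1024
BRBRRBRBBBBR: Left { 0; 1/2; 9/16; 37/64; 75/128; 151/256; 303/512 }, Right { 607/1024; 19/32; 5/8; 3/4; 1 } → simplest 1213/2048
BRBRRBRBBBBRR: Left { 0; 1/2; 9/16; 37/64; 75/128; 151/256; 303/512 }, Right { 1213/2048; 607/1024; 19/32; 5/8; 3/4; 1 } → simplest 2425/4096

2425/4096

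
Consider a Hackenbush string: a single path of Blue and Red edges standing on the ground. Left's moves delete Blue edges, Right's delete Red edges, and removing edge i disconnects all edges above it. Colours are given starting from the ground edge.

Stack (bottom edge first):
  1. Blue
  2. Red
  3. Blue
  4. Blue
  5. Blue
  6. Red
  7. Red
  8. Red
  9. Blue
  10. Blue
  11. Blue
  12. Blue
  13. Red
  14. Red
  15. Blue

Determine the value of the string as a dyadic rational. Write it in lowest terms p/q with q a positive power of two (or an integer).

Build v(s[:k]) for k = 1..15, string s = Blue Red Blue Blue Blue Red Red Red Blue Blue Blue Blue Red Red Blue.
1 of 15 · B · max L 0 · min R +∞ — 1
2 of 15 · BR · max L 0 · min R 1 — 1/2
3 of 15 · BRB · max L 1/2 · min R 1 — 3/4
4 of 15 · BRBB · max L 3/4 · min R 1 — 7/8
5 of 15 · BRBBB · max L 7/8 · min R 1 — 15/16
6 of 15 · BRBBBR · max L 7/8 · min R 15/16 — 29/32
7 of 15 · BRBBBRR · max L 7/8 · min R 29/32 — 57/64
8 of 15 · BRBBBRRR · max L 7/8 · min R 57/64 — 113/128
9 of 15 · BRBBBRRRB · max L 113/128 · min R 57/64 — 227/256
10 of 15 · BRBBBRRRBB · max L 227/256 · min R 57/64 — 455/512
11 of 15 · BRBBBRRRBBB · max L 455/512 · min R 57/64 — 911/1024
12 of 15 · BRBBBRRRBBBB · max L 911/1024 · min R 57/64 — 1823/2048
13 of 15 · BRBBBRRRBBBBR · max L 911/1024 · min R 1823/2048 — 3645/4096
14 of 15 · BRBBBRRRBBBBRR · max L 911/1024 · min R 3645/4096 — 7289/8192
15 of 15 · BRBBBRRRBBBBRRB · max L 7289/8192 · min R 3645/4096 — 14579/16384

14579/16384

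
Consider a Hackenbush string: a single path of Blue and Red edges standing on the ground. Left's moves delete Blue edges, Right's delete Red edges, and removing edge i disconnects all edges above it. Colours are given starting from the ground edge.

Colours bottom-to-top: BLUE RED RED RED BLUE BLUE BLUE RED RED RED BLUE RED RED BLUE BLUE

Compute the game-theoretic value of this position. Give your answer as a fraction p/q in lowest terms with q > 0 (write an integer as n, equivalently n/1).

3623/16384

g_1 [B]  L=[0]  R=[·]  = 1
g_2 [BR]  L=[0]  R=[1]  = 1/2
g_3 [BRR]  L=[0]  R=[1/2; 1]  = 1/4
g_4 [BRRR]  L=[0]  R=[1/4; 1/2; 1]  = 1/8
g_5 [BRRRB]  L=[0; 1/8]  R=[1/4; 1/2; 1]  = 3/16
g_6 [BRRRBB]  L=[0; 1/8; 3/16]  R=[1/4; 1/2; 1]  = 7/32
g_7 [BRRRBBB]  L=[0; 1/8; 3/16; 7/32]  R=[1/4; 1/2; 1]  = 15/64
g_8 [BRRRBBBR]  L=[0; 1/8; 3/16; 7/32]  R=[15/64; 1/4; 1/2; 1]  = 29/128
g_9 [BRRRBBBRR]  L=[0; 1/8; 3/16; 7/32]  R=[29/128; 15/64; 1/4; 1/2; 1]  = 57/256
g_10 [BRRRBBBRRR]  L=[0; 1/8; 3/16; 7/32]  R=[57/256; 29/128; 15/64; 1/4; 1/2; 1]  = 113/512
g_11 [BRRRBBBRRRB]  L=[0; 1/8; 3/16; 7/32; 113/512]  R=[57/256; 29/128; 15/64; 1/4; 1/2; 1]  = 227/1024
g_12 [BRRRBBBRRRBR]  L=[0; 1/8; 3/16; 7/32; 113/512]  R=[227/1024; 57/256; 29/128; 15/64; 1/4; 1/2; 1]  = 453/2048
g_13 [BRRRBBBRRRBRR]  L=[0; 1/8; 3/16; 7/32; 113/512]  R=[453/2048; 227/1024; 57/256; 29/128; 15/64; 1/4; 1/2; 1]  = 905/4096
g_14 [BRRRBBBRRRBRRB]  L=[0; 1/8; 3/16; 7/32; 113/512; 905/4096]  R=[453/2048; 227/1024; 57/256; 29/128; 15/64; 1/4; 1/2; 1]  = 1811/8192
g_15 [BRRRBBBRRRBRRBB]  L=[0; 1/8; 3/16; 7/32; 113/512; 905/4096; 1811/8192]  R=[453/2048; 227/1024; 57/256; 29/128; 15/64; 1/4; 1/2; 1]  = 3623/16384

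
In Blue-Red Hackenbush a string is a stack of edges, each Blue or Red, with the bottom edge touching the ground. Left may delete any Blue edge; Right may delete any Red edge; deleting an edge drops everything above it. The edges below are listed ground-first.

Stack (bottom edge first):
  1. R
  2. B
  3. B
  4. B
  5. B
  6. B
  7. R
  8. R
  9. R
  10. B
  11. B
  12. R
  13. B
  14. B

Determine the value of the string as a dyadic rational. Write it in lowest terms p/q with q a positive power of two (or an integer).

Build G(s[:k]) for k = 1..14, string s = R B B B B B R R R B B R B B.
R: Left { ∅ }, Right { 0 } → simplest -1
RB: Left { -1 }, Right { 0 } → simplest -1/2
RBB: Left { -1,-1/2 }, Right { 0 } → simplest -1/4
RBBB: Left { -1,-1/2,-1/4 }, Right { 0 } → simplest -1/8
RBBBB: Left { -1,-1/2,-1/4,-1/8 }, Right { 0 } → simplest -1/16
RBBBBB: Left { -1,-1/2,-1/4,-1/8,-1/16 }, Right { 0 } → simplest -1/32
RBBBBBR: Left { -1,-1/2,-1/4,-1/8,-1/16 }, Right { -1/32,0 } → simplest -3/64
RBBBBBRR: Left { -1,-1/2,-1/4,-1/8,-1/16 }, Right { -3/64,-1/32,0 } → simplest -7/128
RBBBBBRRR: Left { -1,-1/2,-1/4,-1/8,-1/16 }, Right { -7/128,-3/64,-1/32,0 } → simplest -15/256
RBBBBBRRRB: Left { -1,-1/2,-1/4,-1/8,-1/16,-15/256 }, Right { -7/128,-3/64,-1/32,0 } → simplest -29/512
RBBBBBRRRBB: Left { -1,-1/2,-1/4,-1/8,-1/16,-15/256,-29/512 }, Right { -7/128,-3/64,-1/32,0 } → simplest -57/1024
RBBBBBRRRBBR: Left { -1,-1/2,-1/4,-1/8,-1/16,-15/256,-29/512 }, Right { -57/1024,-7/128,-3/64,-1/32,0 } → simplest -115/2048
RBBBBBRRRBBRB: Left { -1,-1/2,-1/4,-1/8,-1/16,-15/256,-29/512,-115/2048 }, Right { -57/1024,-7/128,-3/64,-1/32,0 } → simplest -229/4096
RBBBBBRRRBBRBB: Left { -1,-1/2,-1/4,-1/8,-1/16,-15/256,-29/512,-115/2048,-229/4096 }, Right { -57/1024,-7/128,-3/64,-1/32,0 } → simplest -457/8192

-457/8192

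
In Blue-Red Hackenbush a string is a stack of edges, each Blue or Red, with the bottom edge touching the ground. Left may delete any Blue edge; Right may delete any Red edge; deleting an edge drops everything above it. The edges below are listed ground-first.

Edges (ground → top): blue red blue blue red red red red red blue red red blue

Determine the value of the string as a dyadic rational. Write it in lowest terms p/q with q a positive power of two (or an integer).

3091/4096

1 of 13 · b · max L 0 · min R +∞ so 1
2 of 13 · br · max L 0 · min R 1 so 1/2
3 of 13 · brb · max L 1/2 · min R 1 so 3/4
4 of 13 · brbb · max L 3/4 · min R 1 so 7/8
5 of 13 · brbbr · max L 3/4 · min R 7/8 so 13/16
6 of 13 · brbbrr · max L 3/4 · min R 13/16 so 25/32
7 of 13 · brbbrrr · max L 3/4 · min R 25/32 so 49/64
8 of 13 · brbbrrrr · max L 3/4 · min R 49/64 so 97/128
9 of 13 · brbbrrrrr · max L 3/4 · min R 97/128 so 193/256
10 of 13 · brbbrrrrrb · max L 193/256 · min R 97/128 so 387/512
11 of 13 · brbbrrrrrbr · max L 193/256 · min R 387/512 so 773/1024
12 of 13 · brbbrrrrrbrr · max L 193/256 · min R 773/1024 so 1545/2048
13 of 13 · brbbrrrrrbrrb · max L 1545/2048 · min R 773/1024 so 3091/4096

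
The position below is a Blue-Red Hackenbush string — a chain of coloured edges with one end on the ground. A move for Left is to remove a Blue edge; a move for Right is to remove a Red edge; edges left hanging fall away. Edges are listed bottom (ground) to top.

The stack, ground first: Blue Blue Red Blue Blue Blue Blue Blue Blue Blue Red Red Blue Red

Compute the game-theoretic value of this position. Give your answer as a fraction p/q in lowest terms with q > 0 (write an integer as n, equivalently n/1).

8165/4096

edge 1 of 14 (Blue): { 0 | (no moves) } → 1
edge 2 of 14 (Blue): { 0, 1 | (no moves) } → 2
edge 3 of 14 (Red): { 0, 1 | 2 } → 3/2
edge 4 of 14 (Blue): { 0, 1, 3/2 | 2 } → 7/4
edge 5 of 14 (Blue): { 0, 1, 3/2, 7/4 | 2 } → 15/8
edge 6 of 14 (Blue): { 0, 1, 3/2, 7/4, 15/8 | 2 } → 31/16
edge 7 of 14 (Blue): { 0, 1, 3/2, 7/4, 15/8, 31/16 | 2 } → 63/32
edge 8 of 14 (Blue): { 0, 1, 3/2, 7/4, 15/8, 31/16, 63/32 | 2 } → 127/64
edge 9 of 14 (Blue): { 0, 1, 3/2, 7/4, 15/8, 31/16, 63/32, 127/64 | 2 } → 255/128
edge 10 of 14 (Blue): { 0, 1, 3/2, 7/4, 15/8, 31/16, 63/32, 127/64, 255/128 | 2 } → 511/256
edge 11 of 14 (Red): { 0, 1, 3/2, 7/4, 15/8, 31/16, 63/32, 127/64, 255/128 | 511/256, 2 } → 1021/512
edge 12 of 14 (Red): { 0, 1, 3/2, 7/4, 15/8, 31/16, 63/32, 127/64, 255/128 | 1021/512, 511/256, 2 } → 2041/1024
edge 13 of 14 (Blue): { 0, 1, 3/2, 7/4, 15/8, 31/16, 63/32, 127/64, 255/128, 2041/1024 | 1021/512, 511/256, 2 } → 4083/2048
edge 14 of 14 (Red): { 0, 1, 3/2, 7/4, 15/8, 31/16, 63/32, 127/64, 255/128, 2041/1024 | 4083/2048, 1021/512, 511/256, 2 } → 8165/4096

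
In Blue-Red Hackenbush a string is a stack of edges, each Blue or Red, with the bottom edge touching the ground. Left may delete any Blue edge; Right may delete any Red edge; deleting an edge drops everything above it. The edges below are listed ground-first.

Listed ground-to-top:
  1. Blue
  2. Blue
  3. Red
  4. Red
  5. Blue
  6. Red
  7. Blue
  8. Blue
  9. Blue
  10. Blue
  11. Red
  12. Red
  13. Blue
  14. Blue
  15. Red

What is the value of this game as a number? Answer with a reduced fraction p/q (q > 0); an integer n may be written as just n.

edge 1 of 15 (Blue): { 0 | (no moves) } => 1
edge 2 of 15 (Blue): { 0, 1 | (no moves) } => 2
edge 3 of 15 (Red): { 0, 1 | 2 } => 3/2
edge 4 of 15 (Red): { 0, 1 | 3/2, 2 } => 5/4
edge 5 of 15 (Blue): { 0, 1, 5/4 | 3/2, 2 } => 11/8
edge 6 of 15 (Red): { 0, 1, 5/4 | 11/8, 3/2, 2 } => 21/16
edge 7 of 15 (Blue): { 0, 1, 5/4, 21/16 | 11/8, 3/2, 2 } => 43/32
edge 8 of 15 (Blue): { 0, 1, 5/4, 21/16, 43/32 | 11/8, 3/2, 2 } => 87/64
edge 9 of 15 (Blue): { 0, 1, 5/4, 21/16, 43/32, 87/64 | 11/8, 3/2, 2 } => 175/128
edge 10 of 15 (Blue): { 0, 1, 5/4, 21/16, 43/32, 87/64, 175/128 | 11/8, 3/2, 2 } => 351/256
edge 11 of 15 (Red): { 0, 1, 5/4, 21/16, 43/32, 87/64, 175/128 | 351/256, 11/8, 3/2, 2 } => 701/512
edge 12 of 15 (Red): { 0, 1, 5/4, 21/16, 43/32, 87/64, 175/128 | 701/512, 351/256, 11/8, 3/2, 2 } => 1401/1024
edge 13 of 15 (Blue): { 0, 1, 5/4, 21/16, 43/32, 87/64, 175/128, 1401/1024 | 701/512, 351/256, 11/8, 3/2, 2 } => 2803/2048
edge 14 of 15 (Blue): { 0, 1, 5/4, 21/16, 43/32, 87/64, 175/128, 1401/1024, 2803/2048 | 701/512, 351/256, 11/8, 3/2, 2 } => 5607/4096
edge 15 of 15 (Red): { 0, 1, 5/4, 21/16, 43/32, 87/64, 175/128, 1401/1024, 2803/2048 | 5607/4096, 701/512, 351/256, 11/8, 3/2, 2 } => 11213/8192

11213/8192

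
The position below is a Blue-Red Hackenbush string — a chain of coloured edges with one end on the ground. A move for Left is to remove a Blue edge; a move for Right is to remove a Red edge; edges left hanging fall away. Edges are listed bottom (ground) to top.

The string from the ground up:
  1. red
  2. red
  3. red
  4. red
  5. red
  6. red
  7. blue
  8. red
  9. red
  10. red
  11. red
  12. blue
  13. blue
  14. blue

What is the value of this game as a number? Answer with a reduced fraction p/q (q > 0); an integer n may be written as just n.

-1521/256

Build val(s[:k]) for k = 1..14, string s = red red red red red red blue red red red red blue blue blue.
r: Left {  }, Right { 0 } so simplest -1
rr: Left {  }, Right { -1 0 } so simplest -2
rrr: Left {  }, Right { -2 -1 0 } so simplest -3
rrrr: Left {  }, Right { -3 -2 -1 0 } so simplest -4
rrrrr: Left {  }, Right { -4 -3 -2 -1 0 } so simplest -5
rrrrrr: Left {  }, Right { -5 -4 -3 -2 -1 0 } so simplest -6
rrrrrrb: Left { -6 }, Right { -5 -4 -3 -2 -1 0 } so simplest -11/2
rrrrrrbr: Left { -6 }, Right { -11/2 -5 -4 -3 -2 -1 0 } so simplest -23/4
rrrrrrbrr: Left { -6 }, Right { -23/4 -11/2 -5 -4 -3 -2 -1 0 } so simplest -47/8
rrrrrrbrrr: Left { -6 }, Right { -47/8 -23/4 -11/2 -5 -4 -3 -2 -1 0 } so simplest -95/16
rrrrrrbrrrr: Left { -6 }, Right { -95/16 -47/8 -23/4 -11/2 -5 -4 -3 -2 -1 0 } so simplest -191/32
rrrrrrbrrrrb: Left { -6 -191/32 }, Right { -95/16 -47/8 -23/4 -11/2 -5 -4 -3 -2 -1 0 } so simplest -381/64
rrrrrrbrrrrbb: Left { -6 -191/32 -381/64 }, Right { -95/16 -47/8 -23/4 -11/2 -5 -4 -3 -2 -1 0 } so simplest -761/128
rrrrrrbrrrrbbb: Left { -6 -191/32 -381/64 -761/128 }, Right { -95/16 -47/8 -23/4 -11/2 -5 -4 -3 -2 -1 0 } so simplest -1521/256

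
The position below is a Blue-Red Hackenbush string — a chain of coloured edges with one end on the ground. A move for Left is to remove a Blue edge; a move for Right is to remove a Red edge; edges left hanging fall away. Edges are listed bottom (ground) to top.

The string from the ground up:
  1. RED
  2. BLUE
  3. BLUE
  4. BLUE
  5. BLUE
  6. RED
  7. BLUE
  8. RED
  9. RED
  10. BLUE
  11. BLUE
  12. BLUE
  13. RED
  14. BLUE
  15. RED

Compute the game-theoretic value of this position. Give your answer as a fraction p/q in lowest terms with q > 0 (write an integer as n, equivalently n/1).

Prefix values for RED BLUE BLUE BLUE BLUE RED BLUE RED RED BLUE BLUE BLUE RED BLUE RED via {L|R} + simplicity:
value(R) = { none | 0 } so -1
value(RB) = { -1 | 0 } so -1/2
value(RBB) = { -1 -1/2 | 0 } so -1/4
value(RBBB) = { -1 -1/2 -1/4 | 0 } so -1/8
value(RBBBB) = { -1 -1/2 -1/4 -1/8 | 0 } so -1/16
value(RBBBBR) = { -1 -1/2 -1/4 -1/8 | -1/16 0 } so -3/32
value(RBBBBRB) = { -1 -1/2 -1/4 -1/8 -3/32 | -1/16 0 } so -5/64
value(RBBBBRBR) = { -1 -1/2 -1/4 -1/8 -3/32 | -5/64 -1/16 0 } so -11/128
value(RBBBBRBRR) = { -1 -1/2 -1/4 -1/8 -3/32 | -11/128 -5/64 -1/16 0 } so -23/256
value(RBBBBRBRRB) = { -1 -1/2 -1/4 -1/8 -3/32 -23/256 | -11/128 -5/64 -1/16 0 } so -45/512
value(RBBBBRBRRBB) = { -1 -1/2 -1/4 -1/8 -3/32 -23/256 -45/512 | -11/128 -5/64 -1/16 0 } so -89/1024
value(RBBBBRBRRBBB) = { -1 -1/2 -1/4 -1/8 -3/32 -23/256 -45/512 -89/1024 | -11/128 -5/64 -1/16 0 } so -177/2048
value(RBBBBRBRRBBBR) = { -1 -1/2 -1/4 -1/8 -3/32 -23/256 -45/512 -89/1024 | -177/2048 -11/128 -5/64 -1/16 0 } so -355/4096
value(RBBBBRBRRBBBRB) = { -1 -1/2 -1/4 -1/8 -3/32 -23/256 -45/512 -89/1024 -355/4096 | -177/2048 -11/128 -5/64 -1/16 0 } so -709/8192
value(RBBBBRBRRBBBRBR) = { -1 -1/2 -1/4 -1/8 -3/32 -23/256 -45/512 -89/1024 -355/4096 | -709/8192 -177/2048 -11/128 -5/64 -1/16 0 } so -1419/16384

-1419/16384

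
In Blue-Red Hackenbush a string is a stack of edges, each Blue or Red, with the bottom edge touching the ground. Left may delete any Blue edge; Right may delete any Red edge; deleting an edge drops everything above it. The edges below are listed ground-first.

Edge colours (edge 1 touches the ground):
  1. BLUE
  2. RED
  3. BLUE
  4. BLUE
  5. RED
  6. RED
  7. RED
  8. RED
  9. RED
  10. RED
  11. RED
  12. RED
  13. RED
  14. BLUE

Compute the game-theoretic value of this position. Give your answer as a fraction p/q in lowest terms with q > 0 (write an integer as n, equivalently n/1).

Recurse on prefixes of the 14-edge string BLUE RED BLUE BLUE RED RED RED RED RED RED RED RED RED BLUE:
edge 1 of 14 (BLUE): { 0 | — } so 1
edge 2 of 14 (RED): { 0 | 1 } so 1/2
edge 3 of 14 (BLUE): { 0; 1/2 | 1 } so 3/4
edge 4 of 14 (BLUE): { 0; 1/2; 3/4 | 1 } so 7/8
edge 5 of 14 (RED): { 0; 1/2; 3/4 | 7/8; 1 } so 13/16
edge 6 of 14 (RED): { 0; 1/2; 3/4 | 13/16; 7/8; 1 } so 25/32
edge 7 of 14 (RED): { 0; 1/2; 3/4 | 25/32; 13/16; 7/8; 1 } so 49/64
edge 8 of 14 (RED): { 0; 1/2; 3/4 | 49/64; 25/32; 13/16; 7/8; 1 } so 97/128
edge 9 of 14 (RED): { 0; 1/2; 3/4 | 97/128; 49/64; 25/32; 13/16; 7/8; 1 } so 193/256
edge 10 of 14 (RED): { 0; 1/2; 3/4 | 193/256; 97/128; 49/64; 25/32; 13/16; 7/8; 1 } so 385/512
edge 11 of 14 (RED): { 0; 1/2; 3/4 | 385/512; 193/256; 97/128; 49/64; 25/32; 13/16; 7/8; 1 } so 769/1024
edge 12 of 14 (RED): { 0; 1/2; 3/4 | 769/1024; 385/512; 193/256; 97/128; 49/64; 25/32; 13/16; 7/8; 1 } so 1537/2048
edge 13 of 14 (RED): { 0; 1/2; 3/4 | 1537/2048; 769/1024; 385/512; 193/256; 97/128; 49/64; 25/32; 13/16; 7/8; 1 } so 3073/4096
edge 14 of 14 (BLUE): { 0; 1/2; 3/4; 3073/4096 | 1537/2048; 769/1024; 385/512; 193/256; 97/128; 49/64; 25/32; 13/16; 7/8; 1 } so 6147/8192

6147/8192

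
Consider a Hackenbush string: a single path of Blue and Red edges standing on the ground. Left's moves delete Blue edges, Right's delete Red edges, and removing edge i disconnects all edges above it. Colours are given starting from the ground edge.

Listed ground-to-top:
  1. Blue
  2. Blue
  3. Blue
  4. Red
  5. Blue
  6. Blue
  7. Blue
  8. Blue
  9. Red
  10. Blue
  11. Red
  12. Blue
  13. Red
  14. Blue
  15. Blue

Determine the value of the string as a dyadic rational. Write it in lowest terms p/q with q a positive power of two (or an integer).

12119/4096

Prefix values for Blue Blue Blue Red Blue Blue Blue Blue Red Blue Red Blue Red Blue Blue via {L|R} + simplicity:
value_1 [B]  L=[0]  R=[∅]  gives 1
value_2 [BB]  L=[0; 1]  R=[∅]  gives 2
value_3 [BBB]  L=[0; 1; 2]  R=[∅]  gives 3
value_4 [BBBR]  L=[0; 1; 2]  R=[3]  gives 5/2
value_5 [BBBRB]  L=[0; 1; 2; 5/2]  R=[3]  gives 11/4
value_6 [BBBRBB]  L=[0; 1; 2; 5/2; 11/4]  R=[3]  gives 23/8
value_7 [BBBRBBB]  L=[0; 1; 2; 5/2; 11/4; 23/8]  R=[3]  gives 47/16
value_8 [BBBRBBBB]  L=[0; 1; 2; 5/2; 11/4; 23/8; 47/16]  R=[3]  gives 95/32
value_9 [BBBRBBBBR]  L=[0; 1; 2; 5/2; 11/4; 23/8; 47/16]  R=[95/32; 3]  gives 189/64
value_10 [BBBRBBBBRB]  L=[0; 1; 2; 5/2; 11/4; 23/8; 47/16; 189/64]  R=[95/32; 3]  gives 379/128
value_11 [BBBRBBBBRBR]  L=[0; 1; 2; 5/2; 11/4; 23/8; 47/16; 189/64]  R=[379/128; 95/32; 3]  gives 757/256
value_12 [BBBRBBBBRBRB]  L=[0; 1; 2; 5/2; 11/4; 23/8; 47/16; 189/64; 757/256]  R=[379/128; 95/32; 3]  gives 1515/512
value_13 [BBBRBBBBRBRBR]  L=[0; 1; 2; 5/2; 11/4; 23/8; 47/16; 189/64; 757/256]  R=[1515/512; 379/128; 95/32; 3]  gives 3029/1024
value_14 [BBBRBBBBRBRBRB]  L=[0; 1; 2; 5/2; 11/4; 23/8; 47/16; 189/64; 757/256; 3029/1024]  R=[1515/512; 379/128; 95/32; 3]  gives 6059/2048
value_15 [BBBRBBBBRBRBRBB]  L=[0; 1; 2; 5/2; 11/4; 23/8; 47/16; 189/64; 757/256; 3029/1024; 6059/2048]  R=[1515/512; 379/128; 95/32; 3]  gives 12119/4096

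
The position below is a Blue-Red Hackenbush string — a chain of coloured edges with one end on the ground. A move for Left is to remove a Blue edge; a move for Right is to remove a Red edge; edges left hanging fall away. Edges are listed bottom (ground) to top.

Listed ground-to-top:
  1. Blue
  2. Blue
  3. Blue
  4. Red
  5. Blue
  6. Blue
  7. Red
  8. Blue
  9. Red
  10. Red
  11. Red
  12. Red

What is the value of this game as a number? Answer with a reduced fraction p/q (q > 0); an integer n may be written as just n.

1441/512

Prefix values for Blue Blue Blue Red Blue Blue Red Blue Red Red Red Red via {L|R} + simplicity:
edge 1 of 12 (Blue): { 0 | — } = 1
edge 2 of 12 (Blue): { 0 1 | — } = 2
edge 3 of 12 (Blue): { 0 1 2 | — } = 3
edge 4 of 12 (Red): { 0 1 2 | 3 } = 5/2
edge 5 of 12 (Blue): { 0 1 2 5/2 | 3 } = 11/4
edge 6 of 12 (Blue): { 0 1 2 5/2 11/4 | 3 } = 23/8
edge 7 of 12 (Red): { 0 1 2 5/2 11/4 | 23/8 3 } = 45/16
edge 8 of 12 (Blue): { 0 1 2 5/2 11/4 45/16 | 23/8 3 } = 91/32
edge 9 of 12 (Red): { 0 1 2 5/2 11/4 45/16 | 91/32 23/8 3 } = 181/64
edge 10 of 12 (Red): { 0 1 2 5/2 11/4 45/16 | 181/64 91/32 23/8 3 } = 361/128
edge 11 of 12 (Red): { 0 1 2 5/2 11/4 45/16 | 361/128 181/64 91/32 23/8 3 } = 721/256
edge 12 of 12 (Red): { 0 1 2 5/2 11/4 45/16 | 721/256 361/128 181/64 91/32 23/8 3 } = 1441/512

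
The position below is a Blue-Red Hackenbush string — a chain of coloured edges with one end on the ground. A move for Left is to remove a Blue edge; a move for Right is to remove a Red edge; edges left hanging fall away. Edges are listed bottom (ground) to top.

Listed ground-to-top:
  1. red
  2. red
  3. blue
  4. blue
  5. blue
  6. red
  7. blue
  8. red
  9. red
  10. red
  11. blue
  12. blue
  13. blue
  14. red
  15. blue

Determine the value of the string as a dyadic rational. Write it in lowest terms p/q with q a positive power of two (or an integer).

-9669/8192

edge 1 of 15 (red): { · | 0 } — -1
edge 2 of 15 (red): { · | -1, 0 } — -2
edge 3 of 15 (blue): { -2 | -1, 0 } — -3/2
edge 4 of 15 (blue): { -2, -3/2 | -1, 0 } — -5/4
edge 5 of 15 (blue): { -2, -3/2, -5/4 | -1, 0 } — -9/8
edge 6 of 15 (red): { -2, -3/2, -5/4 | -9/8, -1, 0 } — -19/16
edge 7 of 15 (blue): { -2, -3/2, -5/4, -19/16 | -9/8, -1, 0 } — -37/32
edge 8 of 15 (red): { -2, -3/2, -5/4, -19/16 | -37/32, -9/8, -1, 0 } — -75/64
edge 9 of 15 (red): { -2, -3/2, -5/4, -19/16 | -75/64, -37/32, -9/8, -1, 0 } — -151/128
edge 10 of 15 (red): { -2, -3/2, -5/4, -19/16 | -151/128, -75/64, -37/32, -9/8, -1, 0 } — -303/256
edge 11 of 15 (blue): { -2, -3/2, -5/4, -19/16, -303/256 | -151/128, -75/64, -37/32, -9/8, -1, 0 } — -605/512
edge 12 of 15 (blue): { -2, -3/2, -5/4, -19/16, -303/256, -605/512 | -151/128, -75/64, -37/32, -9/8, -1, 0 } — -1209/1024
edge 13 of 15 (blue): { -2, -3/2, -5/4, -19/16, -303/256, -605/512, -1209/1024 | -151/128, -75/64, -37/32, -9/8, -1, 0 } — -2417/2048
edge 14 of 15 (red): { -2, -3/2, -5/4, -19/16, -303/256, -605/512, -1209/1024 | -2417/2048, -151/128, -75/64, -37/32, -9/8, -1, 0 } — -4835/4096
edge 15 of 15 (blue): { -2, -3/2, -5/4, -19/16, -303/256, -605/512, -1209/1024, -4835/4096 | -2417/2048, -151/128, -75/64, -37/32, -9/8, -1, 0 } — -9669/8192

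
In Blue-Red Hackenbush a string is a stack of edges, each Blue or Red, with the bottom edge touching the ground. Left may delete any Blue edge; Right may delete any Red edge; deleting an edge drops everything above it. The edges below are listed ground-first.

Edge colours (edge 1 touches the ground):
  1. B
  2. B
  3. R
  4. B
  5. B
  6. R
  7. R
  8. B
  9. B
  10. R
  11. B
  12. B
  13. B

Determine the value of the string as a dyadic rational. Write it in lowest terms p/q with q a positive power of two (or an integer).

Build G(s[:k]) for k = 1..13, string s = B B R B B R R B B R B B B.
G(B) = { 0 | (no moves) } so 1
G(BB) = { 0, 1 | (no moves) } so 2
G(BBR) = { 0, 1 | 2 } so 3/2
G(BBRB) = { 0, 1, 3/2 | 2 } so 7/4
G(BBRBB) = { 0, 1, 3/2, 7/4 | 2 } so 15/8
G(BBRBBR) = { 0, 1, 3/2, 7/4 | 15/8, 2 } so 29/16
G(BBRBBRR) = { 0, 1, 3/2, 7/4 | 29/16, 15/8, 2 } so 57/32
G(BBRBBRRB) = { 0, 1, 3/2, 7/4, 57/32 | 29/16, 15/8, 2 } so 115/64
G(BBRBBRRBB) = { 0, 1, 3/2, 7/4, 57/32, 115/64 | 29/16, 15/8, 2 } so 231/128
G(BBRBBRRBBR) = { 0, 1, 3/2, 7/4, 57/32, 115/64 | 231/128, 29/16, 15/8, 2 } so 461/256
G(BBRBBRRBBRB) = { 0, 1, 3/2, 7/4, 57/32, 115/64, 461/256 | 231/128, 29/16, 15/8, 2 } so 923/512
G(BBRBBRRBBRBB) = { 0, 1, 3/2, 7/4, 57/32, 115/64, 461/256, 923/512 | 231/128, 29/16, 15/8, 2 } so 1847/1024
G(BBRBBRRBBRBBB) = { 0, 1, 3/2, 7/4, 57/32, 115/64, 461/256, 923/512, 1847/1024 | 231/128, 29/16, 15/8, 2 } so 3695/2048

3695/2048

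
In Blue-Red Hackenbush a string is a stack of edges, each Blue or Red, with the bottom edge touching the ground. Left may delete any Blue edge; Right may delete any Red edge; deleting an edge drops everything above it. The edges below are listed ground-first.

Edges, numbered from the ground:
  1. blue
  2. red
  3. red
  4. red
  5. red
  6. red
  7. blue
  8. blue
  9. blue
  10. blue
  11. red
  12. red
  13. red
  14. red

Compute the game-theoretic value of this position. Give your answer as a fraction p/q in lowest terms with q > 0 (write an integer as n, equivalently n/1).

481/8192

step 1: add blue to get b; options L={ 0 } R={ — } => 1
step 2: add red to get br; options L={ 0 } R={ 1 } => 1/2
step 3: add red to get brr; options L={ 0 } R={ 1/2, 1 } => 1/4
step 4: add red to get brrr; options L={ 0 } R={ 1/4, 1/2, 1 } => 1/8
step 5: add red to get brrrr; options L={ 0 } R={ 1/8, 1/4, 1/2, 1 } => 1/16
step 6: add red to get brrrrr; options L={ 0 } R={ 1/16, 1/8, 1/4, 1/2, 1 } => 1/32
step 7: add blue to get brrrrrb; options L={ 0, 1/32 } R={ 1/16, 1/8, 1/4, 1/2, 1 } => 3/64
step 8: add blue to get brrrrrbb; options L={ 0, 1/32, 3/64 } R={ 1/16, 1/8, 1/4, 1/2, 1 } => 7/128
step 9: add blue to get brrrrrbbb; options L={ 0, 1/32, 3/64, 7/128 } R={ 1/16, 1/8, 1/4, 1/2, 1 } => 15/256
step 10: add blue to get brrrrrbbbb; options L={ 0, 1/32, 3/64, 7/128, 15/256 } R={ 1/16, 1/8, 1/4, 1/2, 1 } => 31/512
step 11: add red to get brrrrrbbbbr; options L={ 0, 1/32, 3/64, 7/128, 15/256 } R={ 31/512, 1/16, 1/8, 1/4, 1/2, 1 } => 61/1024
step 12: add red to get brrrrrbbbbrr; options L={ 0, 1/32, 3/64, 7/128, 15/256 } R={ 61/1024, 31/512, 1/16, 1/8, 1/4, 1/2, 1 } => 121/2048
step 13: add red to get brrrrrbbbbrrr; options L={ 0, 1/32, 3/64, 7/128, 15/256 } R={ 121/2048, 61/1024, 31/512, 1/16, 1/8, 1/4, 1/2, 1 } => 241/4096
step 14: add red to get brrrrrbbbbrrrr; options L={ 0, 1/32, 3/64, 7/128, 15/256 } R={ 241/4096, 121/2048, 61/1024, 31/512, 1/16, 1/8, 1/4, 1/2, 1 } => 481/8192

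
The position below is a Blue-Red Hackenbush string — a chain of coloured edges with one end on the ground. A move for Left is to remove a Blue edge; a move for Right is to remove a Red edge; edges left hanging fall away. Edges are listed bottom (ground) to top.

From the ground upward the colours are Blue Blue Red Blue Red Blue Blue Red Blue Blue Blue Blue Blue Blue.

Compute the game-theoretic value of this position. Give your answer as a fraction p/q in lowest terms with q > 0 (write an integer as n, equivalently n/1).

Build val(s[:k]) for k = 1..14, string s = Blue Blue Red Blue Red Blue Blue Red Blue Blue Blue Blue Blue Blue.
edge 1 of 14 (Blue): { 0 |  } => 1
edge 2 of 14 (Blue): { 0; 1 |  } => 2
edge 3 of 14 (Red): { 0; 1 | 2 } => 3/2
edge 4 of 14 (Blue): { 0; 1; 3/2 | 2 } => 7/4
edge 5 of 14 (Red): { 0; 1; 3/2 | 7/4; 2 } => 13/8
edge 6 of 14 (Blue): { 0; 1; 3/2; 13/8 | 7/4; 2 } => 27/16
edge 7 of 14 (Blue): { 0; 1; 3/2; 13/8; 27/16 | 7/4; 2 } => 55/32
edge 8 of 14 (Red): { 0; 1; 3/2; 13/8; 27/16 | 55/32; 7/4; 2 } => 109/64
edge 9 of 14 (Blue): { 0; 1; 3/2; 13/8; 27/16; 109/64 | 55/32; 7/4; 2 } => 219/128
edge 10 of 14 (Blue): { 0; 1; 3/2; 13/8; 27/16; 109/64; 219/128 | 55/32; 7/4; 2 } => 439/256
edge 11 of 14 (Blue): { 0; 1; 3/2; 13/8; 27/16; 109/64; 219/128; 439/256 | 55/32; 7/4; 2 } => 879/512
edge 12 of 14 (Blue): { 0; 1; 3/2; 13/8; 27/16; 109/64; 219/128; 439/256; 879/512 | 55/32; 7/4; 2 } => 1759/1024
edge 13 of 14 (Blue): { 0; 1; 3/2; 13/8; 27/16; 109/64; 219/128; 439/256; 879/512; 1759/1024 | 55/32; 7/4; 2 } => 3519/2048
edge 14 of 14 (Blue): { 0; 1; 3/2; 13/8; 27/16; 109/64; 219/128; 439/256; 879/512; 1759/1024; 3519/2048 | 55/32; 7/4; 2 } => 7039/4096

7039/4096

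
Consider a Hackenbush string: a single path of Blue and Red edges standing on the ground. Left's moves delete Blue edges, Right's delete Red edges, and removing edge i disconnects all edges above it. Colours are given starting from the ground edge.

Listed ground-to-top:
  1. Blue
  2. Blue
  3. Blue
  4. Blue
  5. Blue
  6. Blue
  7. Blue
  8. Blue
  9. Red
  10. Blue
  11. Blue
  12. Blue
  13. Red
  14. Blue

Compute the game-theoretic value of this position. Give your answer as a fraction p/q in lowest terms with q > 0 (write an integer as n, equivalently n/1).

507/64

G(B) = { 0 | (no moves) } — 1
G(BB) = { 0; 1 | (no moves) } — 2
G(BBB) = { 0; 1; 2 | (no moves) } — 3
G(BBBB) = { 0; 1; 2; 3 | (no moves) } — 4
G(BBBBB) = { 0; 1; 2; 3; 4 | (no moves) } — 5
G(BBBBBB) = { 0; 1; 2; 3; 4; 5 | (no moves) } — 6
G(BBBBBBB) = { 0; 1; 2; 3; 4; 5; 6 | (no moves) } — 7
G(BBBBBBBB) = { 0; 1; 2; 3; 4; 5; 6; 7 | (no moves) } — 8
G(BBBBBBBBR) = { 0; 1; 2; 3; 4; 5; 6; 7 | 8 } — 15/2
G(BBBBBBBBRB) = { 0; 1; 2; 3; 4; 5; 6; 7; 15/2 | 8 } — 31/4
G(BBBBBBBBRBB) = { 0; 1; 2; 3; 4; 5; 6; 7; 15/2; 31/4 | 8 } — 63/8
G(BBBBBBBBRBBB) = { 0; 1; 2; 3; 4; 5; 6; 7; 15/2; 31/4; 63/8 | 8 } — 127/16
G(BBBBBBBBRBBBR) = { 0; 1; 2; 3; 4; 5; 6; 7; 15/2; 31/4; 63/8 | 127/16; 8 } — 253/32
G(BBBBBBBBRBBBRB) = { 0; 1; 2; 3; 4; 5; 6; 7; 15/2; 31/4; 63/8; 253/32 | 127/16; 8 } — 507/64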